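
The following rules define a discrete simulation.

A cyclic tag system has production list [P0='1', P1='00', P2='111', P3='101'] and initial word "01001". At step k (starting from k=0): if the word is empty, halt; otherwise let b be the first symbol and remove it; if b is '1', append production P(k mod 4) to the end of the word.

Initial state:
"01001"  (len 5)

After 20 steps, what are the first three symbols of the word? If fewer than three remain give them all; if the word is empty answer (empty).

011

0) "01001"  (len 5)
1) "1001"  (len 4)
2) "00100"  (len 5)
3) "0100"  (len 4)
4) "100"  (len 3)
5) "001"  (len 3)
6) "01"  (len 2)
7) "1"  (len 1)
8) "101"  (len 3)
9) "011"  (len 3)
10) "11"  (len 2)
11) "1111"  (len 4)
12) "111101"  (len 6)
13) "111011"  (len 6)
14) "1101100"  (len 7)
15) "101100111"  (len 9)
16) "01100111101"  (len 11)
17) "1100111101"  (len 10)
18) "10011110100"  (len 11)
19) "0011110100111"  (len 13)
20) "011110100111"  (len 12)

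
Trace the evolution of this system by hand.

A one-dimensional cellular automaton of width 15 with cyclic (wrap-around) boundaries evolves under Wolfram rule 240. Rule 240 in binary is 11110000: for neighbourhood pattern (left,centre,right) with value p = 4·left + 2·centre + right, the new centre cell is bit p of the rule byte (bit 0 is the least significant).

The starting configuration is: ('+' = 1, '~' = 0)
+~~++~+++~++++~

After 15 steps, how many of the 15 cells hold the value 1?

10

[0] +~~++~+++~++++~
[1] ~+~~++~+++~++++
[2] +~+~~++~+++~+++
[3] ++~+~~++~+++~++
[4] +++~+~~++~+++~+
[5] ++++~+~~++~+++~
[6] ~++++~+~~++~+++
[7] +~++++~+~~++~++
[8] ++~++++~+~~++~+
[9] +++~++++~+~~++~
[10] ~+++~++++~+~~++
[11] +~+++~++++~+~~+
[12] ++~+++~++++~+~~
[13] ~++~+++~++++~+~
[14] ~~++~+++~++++~+
[15] +~~++~+++~++++~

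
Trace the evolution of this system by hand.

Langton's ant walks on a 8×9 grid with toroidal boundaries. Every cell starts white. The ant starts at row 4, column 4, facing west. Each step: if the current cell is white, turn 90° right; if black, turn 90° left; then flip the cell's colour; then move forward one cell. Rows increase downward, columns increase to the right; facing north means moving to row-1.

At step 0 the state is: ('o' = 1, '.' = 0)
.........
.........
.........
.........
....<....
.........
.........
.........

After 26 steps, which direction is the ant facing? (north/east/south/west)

t=0: .........
.........
.........
.........
....<....
.........
.........
.........
t=1: .........
.........
.........
....^....
....o....
.........
.........
.........
t=2: .........
.........
.........
....o>...
....o....
.........
.........
.........
t=3: .........
.........
.........
....oo...
....ov...
.........
.........
.........
t=4: .........
.........
.........
....oo...
....<o...
.........
.........
.........
t=5: .........
.........
.........
....oo...
.....o...
....v....
.........
.........
t=6: .........
.........
.........
....oo...
.....o...
...<o....
.........
.........
t=7: .........
.........
.........
....oo...
...^.o...
...oo....
.........
.........
t=8: .........
.........
.........
....oo...
...o>o...
...oo....
.........
.........
t=9: .........
.........
.........
....oo...
...ooo...
...ov....
.........
.........
t=10: .........
.........
.........
....oo...
...ooo...
...o.>...
.........
.........
t=11: .........
.........
.........
....oo...
...ooo...
...o.o...
.....v...
.........
t=12: .........
.........
.........
....oo...
...ooo...
...o.o...
....<o...
.........
t=13: .........
.........
.........
....oo...
...ooo...
...o^o...
....oo...
.........
t=14: .........
.........
.........
....oo...
...ooo...
...oo>...
....oo...
.........
t=15: .........
.........
.........
....oo...
...oo^...
...oo....
....oo...
.........
t=16: .........
.........
.........
....oo...
...o<....
...oo....
....oo...
.........
t=17: .........
.........
.........
....oo...
...o.....
...ov....
....oo...
.........
t=18: .........
.........
.........
....oo...
...o.....
...o.>...
....oo...
.........
t=19: .........
.........
.........
....oo...
...o.....
...o.o...
....ov...
.........
t=20: .........
.........
.........
....oo...
...o.....
...o.o...
....o.>..
.........
t=21: .........
.........
.........
....oo...
...o.....
...o.o...
....o.o..
......v..
t=22: .........
.........
.........
....oo...
...o.....
...o.o...
....o.o..
.....<o..
t=23: .........
.........
.........
....oo...
...o.....
...o.o...
....o^o..
.....oo..
t=24: .........
.........
.........
....oo...
...o.....
...o.o...
....oo>..
.....oo..
t=25: .........
.........
.........
....oo...
...o.....
...o.o^..
....oo...
.....oo..
t=26: .........
.........
.........
....oo...
...o.....
...o.oo>.
....oo...
.....oo..

east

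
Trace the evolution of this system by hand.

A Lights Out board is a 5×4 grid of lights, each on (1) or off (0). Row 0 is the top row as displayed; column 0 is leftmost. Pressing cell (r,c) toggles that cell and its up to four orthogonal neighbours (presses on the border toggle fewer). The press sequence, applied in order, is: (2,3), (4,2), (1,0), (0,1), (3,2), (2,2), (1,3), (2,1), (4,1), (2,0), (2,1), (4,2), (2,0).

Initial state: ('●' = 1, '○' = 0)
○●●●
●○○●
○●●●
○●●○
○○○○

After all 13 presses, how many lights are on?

6

k=0  ○●●●
●○○●
○●●●
○●●○
○○○○
k=1  ○●●●
●○○○
○●○○
○●●●
○○○○
k=2  ○●●●
●○○○
○●○○
○●○●
○●●●
k=3  ●●●●
○●○○
●●○○
○●○●
○●●●
k=4  ○○○●
○○○○
●●○○
○●○●
○●●●
k=5  ○○○●
○○○○
●●●○
○○●○
○●○●
k=6  ○○○●
○○●○
●○○●
○○○○
○●○●
k=7  ○○○○
○○○●
●○○○
○○○○
○●○●
k=8  ○○○○
○●○●
○●●○
○●○○
○●○●
k=9  ○○○○
○●○●
○●●○
○○○○
●○●●
k=10  ○○○○
●●○●
●○●○
●○○○
●○●●
k=11  ○○○○
●○○●
○●○○
●●○○
●○●●
k=12  ○○○○
●○○●
○●○○
●●●○
●●○○
k=13  ○○○○
○○○●
●○○○
○●●○
●●○○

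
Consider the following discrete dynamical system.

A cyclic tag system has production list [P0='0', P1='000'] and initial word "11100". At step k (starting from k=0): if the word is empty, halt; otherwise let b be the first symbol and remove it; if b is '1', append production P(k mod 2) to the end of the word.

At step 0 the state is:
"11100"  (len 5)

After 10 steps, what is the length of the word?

0

0) "11100"  (len 5)
1) "11000"  (len 5)
2) "1000000"  (len 7)
3) "0000000"  (len 7)
4) "000000"  (len 6)
5) "00000"  (len 5)
6) "0000"  (len 4)
7) "000"  (len 3)
8) "00"  (len 2)
9) "0"  (len 1)
10) (halted — word empty)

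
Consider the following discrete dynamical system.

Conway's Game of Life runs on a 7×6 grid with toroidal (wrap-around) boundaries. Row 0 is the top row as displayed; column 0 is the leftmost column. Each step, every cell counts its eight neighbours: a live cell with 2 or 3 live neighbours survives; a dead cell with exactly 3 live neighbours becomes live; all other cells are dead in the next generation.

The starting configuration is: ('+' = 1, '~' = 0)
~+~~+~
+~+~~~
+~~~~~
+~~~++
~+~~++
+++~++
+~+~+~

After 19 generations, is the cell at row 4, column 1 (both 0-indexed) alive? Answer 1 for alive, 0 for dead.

gen 0: ~+~~+~
+~+~~~
+~~~~~
+~~~++
~+~~++
+++~++
+~+~+~
gen 1: +~+~~~
+~~~~+
+~~~~~
~+~~+~
~~+~~~
~~+~~~
~~+~+~
gen 2: +~~+~~
+~~~~+
++~~~~
~+~~~~
~+++~~
~++~~~
~~+~~~
gen 3: ++~~~+
~~~~~+
~+~~~+
~~~~~~
+~~+~~
~~~~~~
~~++~~
gen 4: +++~++
~+~~++
+~~~~~
+~~~~~
~~~~~~
~~++~~
+++~~~
gen 5: ~~~~+~
~~+++~
++~~~~
~~~~~~
~~~~~~
~~++~~
~~~~+~
gen 6: ~~~~++
~+++++
~+++~~
~~~~~~
~~~~~~
~~~+~~
~~~~+~
gen 7: +~+~~~
~+~~~+
++~~~~
~~+~~~
~~~~~~
~~~~~~
~~~+++
gen 8: ++++~~
~~+~~+
+++~~~
~+~~~~
~~~~~~
~~~~+~
~~~+++
gen 9: ++~~~~
~~~~~+
+~+~~~
+++~~~
~~~~~~
~~~+++
++~~~+
gen 10: ~+~~~~
~~~~~+
+~+~~+
+~+~~~
++++++
~~~~++
~++~~~
gen 11: +++~~~
~+~~~+
+~~~~+
~~~~~~
~~+~~~
~~~~~~
+++~~~
gen 12: ~~~~~+
~~+~~+
+~~~~+
~~~~~~
~~~~~~
~~+~~~
+~+~~~
gen 13: ++~~~+
~~~~++
+~~~~+
~~~~~~
~~~~~~
~+~~~~
~+~~~~
gen 14: ~+~~++
~+~~+~
+~~~++
~~~~~~
~~~~~~
~~~~~~
~++~~~
gen 15: ~+~+++
~+~+~~
+~~~++
~~~~~+
~~~~~~
~~~~~~
+++~~~
gen 16: ~~~+++
~+~+~~
+~~~++
+~~~++
~~~~~~
~+~~~~
++++++
gen 17: ~~~~~~
~~++~~
~+~+~~
+~~~+~
+~~~~+
~+~+++
~+~~~~
gen 18: ~~+~~~
~~++~~
~+~++~
++~~+~
~+~+~~
~++~++
+~+~+~
gen 19: ~~+~~~
~+~~+~
++~~++
++~~++
~~~+~~
~~~~++
+~+~+~

0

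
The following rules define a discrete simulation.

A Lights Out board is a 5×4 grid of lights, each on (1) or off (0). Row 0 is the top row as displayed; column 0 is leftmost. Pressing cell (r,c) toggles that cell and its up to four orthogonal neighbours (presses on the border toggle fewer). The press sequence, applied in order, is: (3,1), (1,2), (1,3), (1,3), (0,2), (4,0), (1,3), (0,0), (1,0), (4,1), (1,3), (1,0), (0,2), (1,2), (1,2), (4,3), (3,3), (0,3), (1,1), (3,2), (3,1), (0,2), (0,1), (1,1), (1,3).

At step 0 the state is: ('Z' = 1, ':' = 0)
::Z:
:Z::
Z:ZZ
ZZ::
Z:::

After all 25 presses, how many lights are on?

gen 0: ::Z:
:Z::
Z:ZZ
ZZ::
Z:::
gen 1: ::Z:
:Z::
ZZZZ
::Z:
ZZ::
gen 2: ::::
::ZZ
ZZ:Z
::Z:
ZZ::
gen 3: :::Z
::::
ZZ::
::Z:
ZZ::
gen 4: ::::
::ZZ
ZZ:Z
::Z:
ZZ::
gen 5: :ZZZ
:::Z
ZZ:Z
::Z:
ZZ::
gen 6: :ZZZ
:::Z
ZZ:Z
Z:Z:
::::
gen 7: :ZZ:
::Z:
ZZ::
Z:Z:
::::
gen 8: Z:Z:
Z:Z:
ZZ::
Z:Z:
::::
gen 9: ::Z:
:ZZ:
:Z::
Z:Z:
::::
gen 10: ::Z:
:ZZ:
:Z::
ZZZ:
ZZZ:
gen 11: ::ZZ
:Z:Z
:Z:Z
ZZZ:
ZZZ:
gen 12: Z:ZZ
Z::Z
ZZ:Z
ZZZ:
ZZZ:
gen 13: ZZ::
Z:ZZ
ZZ:Z
ZZZ:
ZZZ:
gen 14: ZZZ:
ZZ::
ZZZZ
ZZZ:
ZZZ:
gen 15: ZZ::
Z:ZZ
ZZ:Z
ZZZ:
ZZZ:
gen 16: ZZ::
Z:ZZ
ZZ:Z
ZZZZ
ZZ:Z
gen 17: ZZ::
Z:ZZ
ZZ::
ZZ::
ZZ::
gen 18: ZZZZ
Z:Z:
ZZ::
ZZ::
ZZ::
gen 19: Z:ZZ
:Z::
Z:::
ZZ::
ZZ::
gen 20: Z:ZZ
:Z::
Z:Z:
Z:ZZ
ZZZ:
gen 21: Z:ZZ
:Z::
ZZZ:
:Z:Z
Z:Z:
gen 22: ZZ::
:ZZ:
ZZZ:
:Z:Z
Z:Z:
gen 23: ::Z:
::Z:
ZZZ:
:Z:Z
Z:Z:
gen 24: :ZZ:
ZZ::
Z:Z:
:Z:Z
Z:Z:
gen 25: :ZZZ
ZZZZ
Z:ZZ
:Z:Z
Z:Z:

14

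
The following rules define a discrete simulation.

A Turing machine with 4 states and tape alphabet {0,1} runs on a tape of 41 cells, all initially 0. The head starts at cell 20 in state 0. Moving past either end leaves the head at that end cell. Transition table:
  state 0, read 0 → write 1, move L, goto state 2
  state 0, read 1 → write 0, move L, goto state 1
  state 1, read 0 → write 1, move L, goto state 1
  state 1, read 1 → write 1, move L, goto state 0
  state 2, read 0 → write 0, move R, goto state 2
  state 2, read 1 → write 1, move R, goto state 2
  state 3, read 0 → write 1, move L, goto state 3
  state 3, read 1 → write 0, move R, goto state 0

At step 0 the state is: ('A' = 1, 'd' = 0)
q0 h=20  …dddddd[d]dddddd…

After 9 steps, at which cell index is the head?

gen 0: q0 h=20  …dddddd[d]dddddd…
gen 1: q2 h=19  …dddddd[d]Addddd…
gen 2: q2 h=20  …dddddd[A]dddddd…
gen 3: q2 h=21  …dddddA[d]dddddd…
gen 4: q2 h=22  …ddddAd[d]dddddd…
gen 5: q2 h=23  …dddAdd[d]dddddd…
gen 6: q2 h=24  …ddAddd[d]dddddd…
gen 7: q2 h=25  …dAdddd[d]dddddd…
gen 8: q2 h=26  …Addddd[d]dddddd…
gen 9: q2 h=27  …dddddd[d]dddddd…

27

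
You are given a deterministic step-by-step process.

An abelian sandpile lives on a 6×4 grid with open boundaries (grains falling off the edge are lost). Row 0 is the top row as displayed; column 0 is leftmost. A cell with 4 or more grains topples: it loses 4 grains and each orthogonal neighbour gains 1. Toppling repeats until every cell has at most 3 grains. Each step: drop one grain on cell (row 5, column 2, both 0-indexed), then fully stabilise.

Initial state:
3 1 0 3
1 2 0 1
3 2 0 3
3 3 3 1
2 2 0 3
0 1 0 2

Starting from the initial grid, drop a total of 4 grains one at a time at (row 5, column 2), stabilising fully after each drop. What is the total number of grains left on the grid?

gen 0: 3 1 0 3
1 2 0 1
3 2 0 3
3 3 3 1
2 2 0 3
0 1 0 2
gen 1: 3 1 0 3
1 2 0 1
3 2 0 3
3 3 3 1
2 2 0 3
0 1 1 2
gen 2: 3 1 0 3
1 2 0 1
3 2 0 3
3 3 3 1
2 2 0 3
0 1 2 2
gen 3: 3 1 0 3
1 2 0 1
3 2 0 3
3 3 3 1
2 2 0 3
0 1 3 2
gen 4: 3 1 0 3
1 2 0 1
3 2 0 3
3 3 3 1
2 2 1 3
0 2 0 3

42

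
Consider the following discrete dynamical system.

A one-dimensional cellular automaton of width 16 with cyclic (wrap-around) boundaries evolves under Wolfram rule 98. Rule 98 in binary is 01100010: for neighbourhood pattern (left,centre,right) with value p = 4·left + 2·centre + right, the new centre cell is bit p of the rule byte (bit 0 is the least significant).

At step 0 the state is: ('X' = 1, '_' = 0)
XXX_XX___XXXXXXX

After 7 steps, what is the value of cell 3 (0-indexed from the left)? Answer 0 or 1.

0

[0] XXX_XX___XXXXXXX
[1] __XX_X__X_______
[2] _X_XX__X________
[3] X_X_X_X_________
[4] _X_X_X_________X
[5] X_X_X_________X_
[6] _X_X_________X_X
[7] X_X_________X_X_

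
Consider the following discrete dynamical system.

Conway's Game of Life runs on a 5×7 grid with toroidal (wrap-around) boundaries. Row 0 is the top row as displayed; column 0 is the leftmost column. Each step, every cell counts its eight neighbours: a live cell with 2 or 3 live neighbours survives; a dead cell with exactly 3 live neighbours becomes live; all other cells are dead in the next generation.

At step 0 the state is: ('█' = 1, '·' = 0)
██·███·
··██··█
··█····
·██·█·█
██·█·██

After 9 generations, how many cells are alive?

0) ██·███·
··██··█
··█····
·██·█·█
██·█·██
1) ·······
█····██
█····█·
····█·█
·······
2) ······█
█····█·
█···█··
·····██
·······
3) ······█
█····█·
█···█··
·····██
·····██
4) █······
█····█·
█···█··
█···█··
█······
5) ██·····
██·····
██··██·
██····█
██····█
6) ··█····
··█····
··█··█·
··█····
··█····
7) ·███···
·███···
·███···
·███···
·███···
8) █···█··
█···█··
█···█··
█···█··
█···█··
9) ██·████
██·████
██·████
██·████
██·████

30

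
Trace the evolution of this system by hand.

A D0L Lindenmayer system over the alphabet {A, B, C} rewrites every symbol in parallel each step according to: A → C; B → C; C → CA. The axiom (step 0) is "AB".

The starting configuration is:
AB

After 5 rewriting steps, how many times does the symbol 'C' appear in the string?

step 0: AB
step 1: CC
step 2: CACA
step 3: CACCAC
step 4: CACCACACCA
step 5: CACCACACCACCACAC

10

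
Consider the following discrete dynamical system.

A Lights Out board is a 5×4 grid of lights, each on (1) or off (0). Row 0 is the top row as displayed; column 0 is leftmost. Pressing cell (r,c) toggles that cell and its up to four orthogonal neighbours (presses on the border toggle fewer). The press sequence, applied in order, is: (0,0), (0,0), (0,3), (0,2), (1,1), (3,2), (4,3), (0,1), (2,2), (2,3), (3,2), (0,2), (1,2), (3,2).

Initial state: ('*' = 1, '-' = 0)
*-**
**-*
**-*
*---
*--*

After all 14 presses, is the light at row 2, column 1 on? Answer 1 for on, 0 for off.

1

[0] *-**
**-*
**-*
*---
*--*
[1] -***
-*-*
**-*
*---
*--*
[2] *-**
**-*
**-*
*---
*--*
[3] *---
**--
**-*
*---
*--*
[4] ****
***-
**-*
*---
*--*
[5] *-**
----
*--*
*---
*--*
[6] *-**
----
*-**
****
*-**
[7] *-**
----
*-**
***-
*---
[8] -*-*
-*--
*-**
***-
*---
[9] -*-*
-**-
**--
**--
*---
[10] -*-*
-***
****
**-*
*---
[11] -*-*
-***
**-*
*-*-
*-*-
[12] --*-
-*-*
**-*
*-*-
*-*-
[13] ----
--*-
****
*-*-
*-*-
[14] ----
--*-
**-*
**-*
*---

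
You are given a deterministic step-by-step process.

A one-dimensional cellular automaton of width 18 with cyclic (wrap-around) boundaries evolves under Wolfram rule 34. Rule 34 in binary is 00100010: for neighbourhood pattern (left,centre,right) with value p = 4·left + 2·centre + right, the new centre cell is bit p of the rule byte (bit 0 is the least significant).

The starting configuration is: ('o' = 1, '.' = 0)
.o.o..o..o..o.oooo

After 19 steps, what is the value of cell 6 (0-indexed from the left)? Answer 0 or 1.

0) .o.o..o..o..o.oooo
1) o.o..o..o..o.o....
2) .o..o..o..o.o....o
3) o..o..o..o.o....o.
4) ..o..o..o.o....o.o
5) .o..o..o.o....o.o.
6) o..o..o.o....o.o..
7) ..o..o.o....o.o..o
8) .o..o.o....o.o..o.
9) o..o.o....o.o..o..
10) ..o.o....o.o..o..o
11) .o.o....o.o..o..o.
12) o.o....o.o..o..o..
13) .o....o.o..o..o..o
14) o....o.o..o..o..o.
15) ....o.o..o..o..o.o
16) ...o.o..o..o..o.o.
17) ..o.o..o..o..o.o..
18) .o.o..o..o..o.o...
19) o.o..o..o..o.o....

0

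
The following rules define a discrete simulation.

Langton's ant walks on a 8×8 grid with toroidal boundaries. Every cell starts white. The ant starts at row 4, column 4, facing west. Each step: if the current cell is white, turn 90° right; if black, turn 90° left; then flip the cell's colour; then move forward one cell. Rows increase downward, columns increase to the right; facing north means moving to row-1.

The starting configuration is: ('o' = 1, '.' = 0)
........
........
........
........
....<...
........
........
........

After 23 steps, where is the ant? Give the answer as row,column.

step 0: ........
........
........
........
....<...
........
........
........
step 1: ........
........
........
....^...
....o...
........
........
........
step 2: ........
........
........
....o>..
....o...
........
........
........
step 3: ........
........
........
....oo..
....ov..
........
........
........
step 4: ........
........
........
....oo..
....<o..
........
........
........
step 5: ........
........
........
....oo..
.....o..
....v...
........
........
step 6: ........
........
........
....oo..
.....o..
...<o...
........
........
step 7: ........
........
........
....oo..
...^.o..
...oo...
........
........
step 8: ........
........
........
....oo..
...o>o..
...oo...
........
........
step 9: ........
........
........
....oo..
...ooo..
...ov...
........
........
step 10: ........
........
........
....oo..
...ooo..
...o.>..
........
........
step 11: ........
........
........
....oo..
...ooo..
...o.o..
.....v..
........
step 12: ........
........
........
....oo..
...ooo..
...o.o..
....<o..
........
step 13: ........
........
........
....oo..
...ooo..
...o^o..
....oo..
........
step 14: ........
........
........
....oo..
...ooo..
...oo>..
....oo..
........
step 15: ........
........
........
....oo..
...oo^..
...oo...
....oo..
........
step 16: ........
........
........
....oo..
...o<...
...oo...
....oo..
........
step 17: ........
........
........
....oo..
...o....
...ov...
....oo..
........
step 18: ........
........
........
....oo..
...o....
...o.>..
....oo..
........
step 19: ........
........
........
....oo..
...o....
...o.o..
....ov..
........
step 20: ........
........
........
....oo..
...o....
...o.o..
....o.>.
........
step 21: ........
........
........
....oo..
...o....
...o.o..
....o.o.
......v.
step 22: ........
........
........
....oo..
...o....
...o.o..
....o.o.
.....<o.
step 23: ........
........
........
....oo..
...o....
...o.o..
....o^o.
.....oo.

6,5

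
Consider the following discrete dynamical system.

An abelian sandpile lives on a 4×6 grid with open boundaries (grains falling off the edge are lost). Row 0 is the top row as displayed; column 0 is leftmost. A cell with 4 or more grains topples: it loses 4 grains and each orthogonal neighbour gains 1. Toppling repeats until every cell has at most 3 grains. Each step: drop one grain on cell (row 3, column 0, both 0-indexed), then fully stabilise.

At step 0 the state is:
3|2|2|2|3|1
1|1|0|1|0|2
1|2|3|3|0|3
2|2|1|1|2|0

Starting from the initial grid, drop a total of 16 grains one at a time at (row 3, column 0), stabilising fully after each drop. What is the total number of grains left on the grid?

[0] 3|2|2|2|3|1
1|1|0|1|0|2
1|2|3|3|0|3
2|2|1|1|2|0
[1] 3|2|2|2|3|1
1|1|0|1|0|2
1|2|3|3|0|3
3|2|1|1|2|0
[2] 3|2|2|2|3|1
1|1|0|1|0|2
2|2|3|3|0|3
0|3|1|1|2|0
[3] 3|2|2|2|3|1
1|1|0|1|0|2
2|2|3|3|0|3
1|3|1|1|2|0
[4] 3|2|2|2|3|1
1|1|0|1|0|2
2|2|3|3|0|3
2|3|1|1|2|0
[5] 3|2|2|2|3|1
1|1|0|1|0|2
2|2|3|3|0|3
3|3|1|1|2|0
[6] 3|2|2|2|3|1
1|1|0|1|0|2
3|3|3|3|0|3
1|0|2|1|2|0
[7] 3|2|2|2|3|1
1|1|0|1|0|2
3|3|3|3|0|3
2|0|2|1|2|0
[8] 3|2|2|2|3|1
1|1|0|1|0|2
3|3|3|3|0|3
3|0|2|1|2|0
[9] 3|2|2|2|3|1
2|2|1|2|0|2
1|1|1|0|1|3
1|2|3|2|2|0
[10] 3|2|2|2|3|1
2|2|1|2|0|2
1|1|1|0|1|3
2|2|3|2|2|0
[11] 3|2|2|2|3|1
2|2|1|2|0|2
1|1|1|0|1|3
3|2|3|2|2|0
[12] 3|2|2|2|3|1
2|2|1|2|0|2
2|1|1|0|1|3
0|3|3|2|2|0
[13] 3|2|2|2|3|1
2|2|1|2|0|2
2|1|1|0|1|3
1|3|3|2|2|0
[14] 3|2|2|2|3|1
2|2|1|2|0|2
2|1|1|0|1|3
2|3|3|2|2|0
[15] 3|2|2|2|3|1
2|2|1|2|0|2
2|1|1|0|1|3
3|3|3|2|2|0
[16] 3|2|2|2|3|1
2|2|1|2|0|2
3|2|2|0|1|3
1|1|0|3|2|0

40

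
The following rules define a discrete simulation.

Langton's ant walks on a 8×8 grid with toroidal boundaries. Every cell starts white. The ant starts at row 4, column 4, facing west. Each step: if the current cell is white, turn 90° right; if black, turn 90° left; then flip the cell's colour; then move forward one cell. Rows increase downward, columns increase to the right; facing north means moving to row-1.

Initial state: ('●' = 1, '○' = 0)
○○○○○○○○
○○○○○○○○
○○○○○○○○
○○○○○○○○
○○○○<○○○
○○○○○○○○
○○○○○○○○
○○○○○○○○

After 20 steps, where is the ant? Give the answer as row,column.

gen 0: ○○○○○○○○
○○○○○○○○
○○○○○○○○
○○○○○○○○
○○○○<○○○
○○○○○○○○
○○○○○○○○
○○○○○○○○
gen 1: ○○○○○○○○
○○○○○○○○
○○○○○○○○
○○○○^○○○
○○○○●○○○
○○○○○○○○
○○○○○○○○
○○○○○○○○
gen 2: ○○○○○○○○
○○○○○○○○
○○○○○○○○
○○○○●>○○
○○○○●○○○
○○○○○○○○
○○○○○○○○
○○○○○○○○
gen 3: ○○○○○○○○
○○○○○○○○
○○○○○○○○
○○○○●●○○
○○○○●v○○
○○○○○○○○
○○○○○○○○
○○○○○○○○
gen 4: ○○○○○○○○
○○○○○○○○
○○○○○○○○
○○○○●●○○
○○○○<●○○
○○○○○○○○
○○○○○○○○
○○○○○○○○
gen 5: ○○○○○○○○
○○○○○○○○
○○○○○○○○
○○○○●●○○
○○○○○●○○
○○○○v○○○
○○○○○○○○
○○○○○○○○
gen 6: ○○○○○○○○
○○○○○○○○
○○○○○○○○
○○○○●●○○
○○○○○●○○
○○○<●○○○
○○○○○○○○
○○○○○○○○
gen 7: ○○○○○○○○
○○○○○○○○
○○○○○○○○
○○○○●●○○
○○○^○●○○
○○○●●○○○
○○○○○○○○
○○○○○○○○
gen 8: ○○○○○○○○
○○○○○○○○
○○○○○○○○
○○○○●●○○
○○○●>●○○
○○○●●○○○
○○○○○○○○
○○○○○○○○
gen 9: ○○○○○○○○
○○○○○○○○
○○○○○○○○
○○○○●●○○
○○○●●●○○
○○○●v○○○
○○○○○○○○
○○○○○○○○
gen 10: ○○○○○○○○
○○○○○○○○
○○○○○○○○
○○○○●●○○
○○○●●●○○
○○○●○>○○
○○○○○○○○
○○○○○○○○
gen 11: ○○○○○○○○
○○○○○○○○
○○○○○○○○
○○○○●●○○
○○○●●●○○
○○○●○●○○
○○○○○v○○
○○○○○○○○
gen 12: ○○○○○○○○
○○○○○○○○
○○○○○○○○
○○○○●●○○
○○○●●●○○
○○○●○●○○
○○○○<●○○
○○○○○○○○
gen 13: ○○○○○○○○
○○○○○○○○
○○○○○○○○
○○○○●●○○
○○○●●●○○
○○○●^●○○
○○○○●●○○
○○○○○○○○
gen 14: ○○○○○○○○
○○○○○○○○
○○○○○○○○
○○○○●●○○
○○○●●●○○
○○○●●>○○
○○○○●●○○
○○○○○○○○
gen 15: ○○○○○○○○
○○○○○○○○
○○○○○○○○
○○○○●●○○
○○○●●^○○
○○○●●○○○
○○○○●●○○
○○○○○○○○
gen 16: ○○○○○○○○
○○○○○○○○
○○○○○○○○
○○○○●●○○
○○○●<○○○
○○○●●○○○
○○○○●●○○
○○○○○○○○
gen 17: ○○○○○○○○
○○○○○○○○
○○○○○○○○
○○○○●●○○
○○○●○○○○
○○○●v○○○
○○○○●●○○
○○○○○○○○
gen 18: ○○○○○○○○
○○○○○○○○
○○○○○○○○
○○○○●●○○
○○○●○○○○
○○○●○>○○
○○○○●●○○
○○○○○○○○
gen 19: ○○○○○○○○
○○○○○○○○
○○○○○○○○
○○○○●●○○
○○○●○○○○
○○○●○●○○
○○○○●v○○
○○○○○○○○
gen 20: ○○○○○○○○
○○○○○○○○
○○○○○○○○
○○○○●●○○
○○○●○○○○
○○○●○●○○
○○○○●○>○
○○○○○○○○

6,6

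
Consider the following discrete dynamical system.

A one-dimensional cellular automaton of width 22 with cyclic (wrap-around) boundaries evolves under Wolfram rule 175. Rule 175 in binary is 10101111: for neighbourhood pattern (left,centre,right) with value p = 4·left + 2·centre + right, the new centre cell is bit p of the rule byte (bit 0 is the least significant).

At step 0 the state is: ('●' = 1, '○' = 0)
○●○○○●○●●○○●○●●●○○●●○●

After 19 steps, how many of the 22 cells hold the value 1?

16

t=0: ○●○○○●○●●○○●○●●●○○●●○●
t=1: ●●○●●●●●○○●●●●●○○●●○●●
t=2: ●○●●●●●○○●●●●●○○●●○●●●
t=3: ○●●●●●○○●●●●●○○●●○●●●●
t=4: ●●●●●○○●●●●●○○●●○●●●●○
t=5: ●●●●○○●●●●●○○●●○●●●●○●
t=6: ●●●○○●●●●●○○●●○●●●●○●●
t=7: ●●○○●●●●●○○●●○●●●●○●●●
t=8: ●○○●●●●●○○●●○●●●●○●●●●
t=9: ○○●●●●●○○●●○●●●●○●●●●●
t=10: ○●●●●●○○●●○●●●●○●●●●●○
t=11: ●●●●●○○●●○●●●●○●●●●●○○
t=12: ●●●●○○●●○●●●●○●●●●●○○●
t=13: ●●●○○●●○●●●●○●●●●●○○●●
t=14: ●●○○●●○●●●●○●●●●●○○●●●
t=15: ●○○●●○●●●●○●●●●●○○●●●●
t=16: ○○●●○●●●●○●●●●●○○●●●●●
t=17: ○●●○●●●●○●●●●●○○●●●●●○
t=18: ●●○●●●●○●●●●●○○●●●●●○○
t=19: ●○●●●●○●●●●●○○●●●●●○○●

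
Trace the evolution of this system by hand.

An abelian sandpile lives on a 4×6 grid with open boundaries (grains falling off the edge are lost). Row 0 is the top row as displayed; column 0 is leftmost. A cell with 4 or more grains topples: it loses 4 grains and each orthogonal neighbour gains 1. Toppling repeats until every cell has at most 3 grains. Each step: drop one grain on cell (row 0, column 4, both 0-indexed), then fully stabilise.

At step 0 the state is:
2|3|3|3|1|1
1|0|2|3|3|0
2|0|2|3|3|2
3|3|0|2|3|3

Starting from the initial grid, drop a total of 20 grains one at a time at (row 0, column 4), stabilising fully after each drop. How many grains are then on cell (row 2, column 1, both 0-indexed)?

step 0: 2|3|3|3|1|1
1|0|2|3|3|0
2|0|2|3|3|2
3|3|0|2|3|3
step 1: 2|3|3|3|2|1
1|0|2|3|3|0
2|0|2|3|3|2
3|3|0|2|3|3
step 2: 2|3|3|3|3|1
1|0|2|3|3|0
2|0|2|3|3|2
3|3|0|2|3|3
step 3: 3|0|2|2|2|2
1|2|1|3|2|2
2|1|0|3|3|0
3|3|2|0|2|1
step 4: 3|0|2|2|3|2
1|2|1|3|2|2
2|1|0|3|3|0
3|3|2|0|2|1
step 5: 3|0|2|3|0|3
1|2|1|3|3|2
2|1|0|3|3|0
3|3|2|0|2|1
step 6: 3|0|2|3|1|3
1|2|1|3|3|2
2|1|0|3|3|0
3|3|2|0|2|1
step 7: 3|0|2|3|2|3
1|2|1|3|3|2
2|1|0|3|3|0
3|3|2|0|2|1
step 8: 3|0|2|3|3|3
1|2|1|3|3|2
2|1|0|3|3|0
3|3|2|0|2|1
step 9: 3|0|3|1|3|1
1|2|2|2|3|0
2|1|1|1|1|2
3|3|2|1|3|1
step 10: 3|0|3|2|1|2
1|2|2|3|0|1
2|1|1|1|2|2
3|3|2|1|3|1
step 11: 3|0|3|2|2|2
1|2|2|3|0|1
2|1|1|1|2|2
3|3|2|1|3|1
step 12: 3|0|3|2|3|2
1|2|2|3|0|1
2|1|1|1|2|2
3|3|2|1|3|1
step 13: 3|0|3|3|0|3
1|2|2|3|1|1
2|1|1|1|2|2
3|3|2|1|3|1
step 14: 3|0|3|3|1|3
1|2|2|3|1|1
2|1|1|1|2|2
3|3|2|1|3|1
step 15: 3|0|3|3|2|3
1|2|2|3|1|1
2|1|1|1|2|2
3|3|2|1|3|1
step 16: 3|0|3|3|3|3
1|2|2|3|1|1
2|1|1|1|2|2
3|3|2|1|3|1
step 17: 3|1|1|2|2|0
1|3|0|1|3|2
2|1|2|2|2|2
3|3|2|1|3|1
step 18: 3|1|1|2|3|0
1|3|0|1|3|2
2|1|2|2|2|2
3|3|2|1|3|1
step 19: 3|1|1|3|1|1
1|3|0|2|0|3
2|1|2|2|3|2
3|3|2|1|3|1
step 20: 3|1|1|3|2|1
1|3|0|2|0|3
2|1|2|2|3|2
3|3|2|1|3|1

1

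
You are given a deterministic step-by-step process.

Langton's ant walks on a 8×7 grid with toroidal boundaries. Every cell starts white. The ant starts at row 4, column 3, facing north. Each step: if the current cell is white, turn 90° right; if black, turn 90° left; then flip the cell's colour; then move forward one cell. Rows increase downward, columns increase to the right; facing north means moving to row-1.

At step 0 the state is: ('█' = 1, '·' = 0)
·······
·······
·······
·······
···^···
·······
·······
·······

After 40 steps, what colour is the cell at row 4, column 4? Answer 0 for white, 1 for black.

1

[0] ·······
·······
·······
·······
···^···
·······
·······
·······
[1] ·······
·······
·······
·······
···█>··
·······
·······
·······
[2] ·······
·······
·······
·······
···██··
····v··
·······
·······
[3] ·······
·······
·······
·······
···██··
···<█··
·······
·······
[4] ·······
·······
·······
·······
···^█··
···██··
·······
·······
[5] ·······
·······
·······
·······
··<·█··
···██··
·······
·······
[6] ·······
·······
·······
··^····
··█·█··
···██··
·······
·······
[7] ·······
·······
·······
··█>···
··█·█··
···██··
·······
·······
[8] ·······
·······
·······
··██···
··█v█··
···██··
·······
·······
[9] ·······
·······
·······
··██···
··<██··
···██··
·······
·······
[10] ·······
·······
·······
··██···
···██··
··v██··
·······
·······
[11] ·······
·······
·······
··██···
···██··
·<███··
·······
·······
[12] ·······
·······
·······
··██···
·^·██··
·████··
·······
·······
[13] ·······
·······
·······
··██···
·█>██··
·████··
·······
·······
[14] ·······
·······
·······
··██···
·████··
·█v██··
·······
·······
[15] ·······
·······
·······
··██···
·████··
·█·>█··
·······
·······
[16] ·······
·······
·······
··██···
·██^█··
·█··█··
·······
·······
[17] ·······
·······
·······
··██···
·█<·█··
·█··█··
·······
·······
[18] ·······
·······
·······
··██···
·█··█··
·█v·█··
·······
·······
[19] ·······
·······
·······
··██···
·█··█··
·<█·█··
·······
·······
[20] ·······
·······
·······
··██···
·█··█··
··█·█··
·v·····
·······
[21] ·······
·······
·······
··██···
·█··█··
··█·█··
<█·····
·······
[22] ·······
·······
·······
··██···
·█··█··
^·█·█··
██·····
·······
[23] ·······
·······
·······
··██···
·█··█··
█>█·█··
██·····
·······
[24] ·······
·······
·······
··██···
·█··█··
███·█··
█v·····
·······
[25] ·······
·······
·······
··██···
·█··█··
███·█··
█·>····
·······
[26] ·······
·······
·······
··██···
·█··█··
███·█··
█·█····
··v····
[27] ·······
·······
·······
··██···
·█··█··
███·█··
█·█····
·<█····
[28] ·······
·······
·······
··██···
·█··█··
███·█··
█^█····
·██····
[29] ·······
·······
·······
··██···
·█··█··
███·█··
██>····
·██····
[30] ·······
·······
·······
··██···
·█··█··
██^·█··
██·····
·██····
[31] ·······
·······
·······
··██···
·█··█··
█<··█··
██·····
·██····
[32] ·······
·······
·······
··██···
·█··█··
█···█··
█v·····
·██····
[33] ·······
·······
·······
··██···
·█··█··
█···█··
█·>····
·██····
[34] ·······
·······
·······
··██···
·█··█··
█···█··
█·█····
·█v····
[35] ·······
·······
·······
··██···
·█··█··
█···█··
█·█····
·█·>···
[36] ···v···
·······
·······
··██···
·█··█··
█···█··
█·█····
·█·█···
[37] ··<█···
·······
·······
··██···
·█··█··
█···█··
█·█····
·█·█···
[38] ··██···
·······
·······
··██···
·█··█··
█···█··
█·█····
·█^█···
[39] ··██···
·······
·······
··██···
·█··█··
█···█··
█·█····
·██>···
[40] ··██···
·······
·······
··██···
·█··█··
█···█··
█·█^···
·██····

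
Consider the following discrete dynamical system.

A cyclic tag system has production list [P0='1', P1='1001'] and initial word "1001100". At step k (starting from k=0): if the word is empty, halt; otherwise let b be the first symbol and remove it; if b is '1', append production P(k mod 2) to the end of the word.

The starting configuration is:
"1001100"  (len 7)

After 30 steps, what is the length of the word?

t=0: "1001100"  (len 7)
t=1: "0011001"  (len 7)
t=2: "011001"  (len 6)
t=3: "11001"  (len 5)
t=4: "10011001"  (len 8)
t=5: "00110011"  (len 8)
t=6: "0110011"  (len 7)
t=7: "110011"  (len 6)
t=8: "100111001"  (len 9)
t=9: "001110011"  (len 9)
t=10: "01110011"  (len 8)
t=11: "1110011"  (len 7)
t=12: "1100111001"  (len 10)
t=13: "1001110011"  (len 10)
t=14: "0011100111001"  (len 13)
t=15: "011100111001"  (len 12)
t=16: "11100111001"  (len 11)
t=17: "11001110011"  (len 11)
t=18: "10011100111001"  (len 14)
t=19: "00111001110011"  (len 14)
t=20: "0111001110011"  (len 13)
t=21: "111001110011"  (len 12)
t=22: "110011100111001"  (len 15)
t=23: "100111001110011"  (len 15)
t=24: "001110011100111001"  (len 18)
t=25: "01110011100111001"  (len 17)
t=26: "1110011100111001"  (len 16)
t=27: "1100111001110011"  (len 16)
t=28: "1001110011100111001"  (len 19)
t=29: "0011100111001110011"  (len 19)
t=30: "011100111001110011"  (len 18)

18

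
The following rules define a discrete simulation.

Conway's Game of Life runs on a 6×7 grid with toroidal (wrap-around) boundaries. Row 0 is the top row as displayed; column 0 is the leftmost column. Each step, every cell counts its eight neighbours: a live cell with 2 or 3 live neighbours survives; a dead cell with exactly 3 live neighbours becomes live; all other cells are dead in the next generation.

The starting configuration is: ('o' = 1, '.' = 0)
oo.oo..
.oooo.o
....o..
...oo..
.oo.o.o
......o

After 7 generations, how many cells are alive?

4

gen 0: oo.oo..
.oooo.o
....o..
...oo..
.oo.o.o
......o
gen 1: .o..o.o
.o.....
.......
..o.o..
o.o.o..
....o.o
gen 2: .......
o......
.......
.o.....
.o..o..
.o..o.o
gen 3: o......
.......
.......
.......
.oo..o.
o....o.
gen 4: ......o
.......
.......
.......
.o....o
o......
gen 5: .......
.......
.......
.......
o......
o.....o
gen 6: .......
.......
.......
.......
o.....o
o.....o
gen 7: .......
.......
.......
.......
o.....o
o.....o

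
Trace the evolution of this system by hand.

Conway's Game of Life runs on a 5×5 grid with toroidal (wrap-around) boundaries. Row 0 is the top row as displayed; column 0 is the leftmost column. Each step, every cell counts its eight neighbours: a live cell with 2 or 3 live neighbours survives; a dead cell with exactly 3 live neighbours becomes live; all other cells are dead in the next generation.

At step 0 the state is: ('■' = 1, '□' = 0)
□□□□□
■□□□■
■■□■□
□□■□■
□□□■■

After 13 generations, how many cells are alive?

gen 0: □□□□□
■□□□■
■■□■□
□□■□■
□□□■■
gen 1: ■□□■□
■■□□■
□■■■□
□■■□□
□□□■■
gen 2: □■■■□
□□□□□
□□□■■
■■□□■
■■□■■
gen 3: □■□■□
□□□□■
□□□■■
□■□□□
□□□□□
gen 4: □□□□□
■□■□■
■□□■■
□□□□□
□□■□□
gen 5: □■□■□
■■□□□
■■□■□
□□□■■
□□□□□
gen 6: ■■■□□
□□□□□
□■□■□
■□■■■
□□■■■
gen 7: ■■■□■
■□□□□
■■□■□
■□□□□
□□□□□
gen 8: ■■□□■
□□□■□
■■□□□
■■□□■
□□□□■
gen 9: ■□□■■
□□■□□
□■■□□
□■□□■
□□□■□
gen 10: □□■■■
■□■□■
■■■■□
■■□■□
□□■■□
gen 11: ■□□□□
□□□□□
□□□□□
■□□□□
■□□□□
gen 12: □□□□□
□□□□□
□□□□□
□□□□□
■■□□■
gen 13: ■□□□□
□□□□□
□□□□□
■□□□□
■□□□□

3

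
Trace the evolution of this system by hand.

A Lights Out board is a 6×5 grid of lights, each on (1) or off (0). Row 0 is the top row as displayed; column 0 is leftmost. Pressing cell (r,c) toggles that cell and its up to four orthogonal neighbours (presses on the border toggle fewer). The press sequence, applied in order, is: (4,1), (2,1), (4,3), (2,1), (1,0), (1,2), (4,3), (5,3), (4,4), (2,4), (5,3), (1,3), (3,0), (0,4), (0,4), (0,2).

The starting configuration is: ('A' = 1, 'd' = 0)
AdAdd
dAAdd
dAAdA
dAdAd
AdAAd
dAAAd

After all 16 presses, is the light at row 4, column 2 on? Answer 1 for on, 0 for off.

0

0) AdAdd
dAAdd
dAAdA
dAdAd
AdAAd
dAAAd
1) AdAdd
dAAdd
dAAdA
dddAd
dAdAd
ddAAd
2) AdAdd
ddAdd
AdddA
dAdAd
dAdAd
ddAAd
3) AdAdd
ddAdd
AdddA
dAddd
dAAdA
ddAdd
4) AdAdd
dAAdd
dAAdA
ddddd
dAAdA
ddAdd
5) ddAdd
AdAdd
AAAdA
ddddd
dAAdA
ddAdd
6) ddddd
AAdAd
AAddA
ddddd
dAAdA
ddAdd
7) ddddd
AAdAd
AAddA
dddAd
dAdAd
ddAAd
8) ddddd
AAdAd
AAddA
dddAd
dAddd
ddddA
9) ddddd
AAdAd
AAddA
dddAA
dAdAA
ddddd
10) ddddd
AAdAA
AAdAd
dddAd
dAdAA
ddddd
11) ddddd
AAdAA
AAdAd
dddAd
dAddA
ddAAA
12) dddAd
AAAdd
AAddd
dddAd
dAddA
ddAAA
13) dddAd
AAAdd
dAddd
AAdAd
AAddA
ddAAA
14) ddddA
AAAdA
dAddd
AAdAd
AAddA
ddAAA
15) dddAd
AAAdd
dAddd
AAdAd
AAddA
ddAAA
16) dAAdd
AAddd
dAddd
AAdAd
AAddA
ddAAA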